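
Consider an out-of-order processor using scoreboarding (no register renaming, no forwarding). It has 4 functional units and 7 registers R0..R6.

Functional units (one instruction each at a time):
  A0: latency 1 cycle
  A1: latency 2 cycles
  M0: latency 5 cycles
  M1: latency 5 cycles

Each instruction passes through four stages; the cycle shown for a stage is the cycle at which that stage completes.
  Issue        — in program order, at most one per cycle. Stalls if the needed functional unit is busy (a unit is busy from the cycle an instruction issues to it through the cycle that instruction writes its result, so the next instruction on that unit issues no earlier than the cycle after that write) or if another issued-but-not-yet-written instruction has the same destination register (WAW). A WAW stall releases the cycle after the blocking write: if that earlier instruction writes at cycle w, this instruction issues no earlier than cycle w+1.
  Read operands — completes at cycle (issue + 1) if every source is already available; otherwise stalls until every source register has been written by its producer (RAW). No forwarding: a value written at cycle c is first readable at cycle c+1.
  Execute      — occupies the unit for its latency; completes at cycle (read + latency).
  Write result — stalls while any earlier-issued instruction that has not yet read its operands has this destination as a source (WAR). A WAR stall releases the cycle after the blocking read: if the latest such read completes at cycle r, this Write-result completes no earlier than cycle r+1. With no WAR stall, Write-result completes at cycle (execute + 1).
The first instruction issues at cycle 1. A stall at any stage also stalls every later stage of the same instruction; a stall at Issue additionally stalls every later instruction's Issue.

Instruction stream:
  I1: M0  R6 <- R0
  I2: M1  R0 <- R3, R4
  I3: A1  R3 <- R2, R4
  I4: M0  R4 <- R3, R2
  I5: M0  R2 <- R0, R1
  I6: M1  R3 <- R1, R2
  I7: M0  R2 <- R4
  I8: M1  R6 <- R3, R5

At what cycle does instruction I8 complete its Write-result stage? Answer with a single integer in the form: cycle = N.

cycle = 39

c1: issue I1 (M0)
c2: I1 read-ops · issue I2 (M1)
c3: I2 read-ops · issue I3 (A1)
c4: I3 read-ops
c6: I3 finished on A1
c7: I1 finished on M0 · I3→R3
c8: I1→R6 · I2 finished on M1
c9: I2→R0 · issue I4 (M0)
c10: I4 read-ops
c15: I4 finished on M0
c16: I4→R4
c17: issue I5 (M0)
c18: I5 read-ops · issue I6 (M1)
c23: I5 finished on M0
c24: I5→R2
c25: I6 read-ops · issue I7 (M0)
c26: I7 read-ops
c30: I6 finished on M1
c31: I6→R3 · I7 finished on M0
c32: I7→R2 · issue I8 (M1)
c33: I8 read-ops
c38: I8 finished on M1
c39: I8→R6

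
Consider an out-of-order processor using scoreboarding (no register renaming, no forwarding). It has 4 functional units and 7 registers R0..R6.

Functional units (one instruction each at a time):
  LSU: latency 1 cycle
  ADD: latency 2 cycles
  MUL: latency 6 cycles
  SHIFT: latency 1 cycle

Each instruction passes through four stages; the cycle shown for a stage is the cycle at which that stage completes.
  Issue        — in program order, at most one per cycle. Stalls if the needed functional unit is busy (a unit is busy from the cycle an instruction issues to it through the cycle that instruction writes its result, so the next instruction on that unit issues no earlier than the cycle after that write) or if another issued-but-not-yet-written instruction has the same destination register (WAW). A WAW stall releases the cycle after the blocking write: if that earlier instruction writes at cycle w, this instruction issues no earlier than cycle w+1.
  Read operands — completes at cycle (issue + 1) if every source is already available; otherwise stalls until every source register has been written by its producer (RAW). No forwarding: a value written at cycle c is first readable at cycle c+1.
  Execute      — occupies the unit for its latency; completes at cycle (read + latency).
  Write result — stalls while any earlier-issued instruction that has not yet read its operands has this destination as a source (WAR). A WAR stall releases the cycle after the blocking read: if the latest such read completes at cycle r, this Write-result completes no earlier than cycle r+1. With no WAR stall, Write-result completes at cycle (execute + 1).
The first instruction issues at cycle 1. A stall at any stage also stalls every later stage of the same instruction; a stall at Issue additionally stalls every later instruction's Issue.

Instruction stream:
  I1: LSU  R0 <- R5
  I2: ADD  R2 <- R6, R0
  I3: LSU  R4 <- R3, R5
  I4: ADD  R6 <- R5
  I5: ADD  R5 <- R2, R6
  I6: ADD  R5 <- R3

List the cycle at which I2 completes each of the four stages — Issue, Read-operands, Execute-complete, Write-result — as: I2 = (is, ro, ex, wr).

I2 = (2, 5, 7, 8)

I1 -> (1, 2, 3, 4)
I2 -> (2, 5, 7, 8)  // RAW R0: wait I1 write@4
I3 -> (5, 6, 7, 8)  // struct: LSU busy until I1 writes@4
I4 -> (9, 10, 12, 13)  // struct: ADD busy until I2 writes@8
I5 -> (14, 15, 17, 18)  // struct: ADD busy until I4 writes@13
I6 -> (19, 20, 22, 23)  // struct: ADD busy until I5 writes@18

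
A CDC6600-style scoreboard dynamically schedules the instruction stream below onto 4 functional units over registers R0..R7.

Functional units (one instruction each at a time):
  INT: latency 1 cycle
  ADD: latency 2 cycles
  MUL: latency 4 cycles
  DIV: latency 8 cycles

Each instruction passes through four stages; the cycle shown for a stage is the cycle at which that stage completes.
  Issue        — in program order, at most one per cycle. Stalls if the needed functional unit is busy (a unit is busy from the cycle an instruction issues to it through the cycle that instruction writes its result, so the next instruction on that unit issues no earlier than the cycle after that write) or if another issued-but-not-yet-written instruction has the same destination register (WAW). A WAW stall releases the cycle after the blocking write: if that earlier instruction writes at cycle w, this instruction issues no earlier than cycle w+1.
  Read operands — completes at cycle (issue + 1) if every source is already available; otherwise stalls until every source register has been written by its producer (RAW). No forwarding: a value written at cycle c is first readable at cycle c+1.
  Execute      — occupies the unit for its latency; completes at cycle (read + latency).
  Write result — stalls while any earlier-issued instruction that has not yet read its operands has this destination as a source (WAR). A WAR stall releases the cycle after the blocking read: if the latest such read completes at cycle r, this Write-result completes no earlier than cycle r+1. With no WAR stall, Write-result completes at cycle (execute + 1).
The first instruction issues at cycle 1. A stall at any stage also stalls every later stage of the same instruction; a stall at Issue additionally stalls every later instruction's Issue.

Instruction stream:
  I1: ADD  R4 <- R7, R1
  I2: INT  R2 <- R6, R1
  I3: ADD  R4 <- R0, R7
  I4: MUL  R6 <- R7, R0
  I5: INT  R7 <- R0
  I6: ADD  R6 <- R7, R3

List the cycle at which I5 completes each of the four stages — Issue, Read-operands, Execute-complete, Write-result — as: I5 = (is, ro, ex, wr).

I5 = (8, 9, 10, 11)

[I1] 1/2/4/5
[I2] 2/3/4/5
[I3] 6/7/9/10  (struct: ADD busy until I1 writes@5)
[I4] 7/8/12/13
[I5] 8/9/10/11
[I6] 14/15/17/18  (WAW R6: wait I4 write@13)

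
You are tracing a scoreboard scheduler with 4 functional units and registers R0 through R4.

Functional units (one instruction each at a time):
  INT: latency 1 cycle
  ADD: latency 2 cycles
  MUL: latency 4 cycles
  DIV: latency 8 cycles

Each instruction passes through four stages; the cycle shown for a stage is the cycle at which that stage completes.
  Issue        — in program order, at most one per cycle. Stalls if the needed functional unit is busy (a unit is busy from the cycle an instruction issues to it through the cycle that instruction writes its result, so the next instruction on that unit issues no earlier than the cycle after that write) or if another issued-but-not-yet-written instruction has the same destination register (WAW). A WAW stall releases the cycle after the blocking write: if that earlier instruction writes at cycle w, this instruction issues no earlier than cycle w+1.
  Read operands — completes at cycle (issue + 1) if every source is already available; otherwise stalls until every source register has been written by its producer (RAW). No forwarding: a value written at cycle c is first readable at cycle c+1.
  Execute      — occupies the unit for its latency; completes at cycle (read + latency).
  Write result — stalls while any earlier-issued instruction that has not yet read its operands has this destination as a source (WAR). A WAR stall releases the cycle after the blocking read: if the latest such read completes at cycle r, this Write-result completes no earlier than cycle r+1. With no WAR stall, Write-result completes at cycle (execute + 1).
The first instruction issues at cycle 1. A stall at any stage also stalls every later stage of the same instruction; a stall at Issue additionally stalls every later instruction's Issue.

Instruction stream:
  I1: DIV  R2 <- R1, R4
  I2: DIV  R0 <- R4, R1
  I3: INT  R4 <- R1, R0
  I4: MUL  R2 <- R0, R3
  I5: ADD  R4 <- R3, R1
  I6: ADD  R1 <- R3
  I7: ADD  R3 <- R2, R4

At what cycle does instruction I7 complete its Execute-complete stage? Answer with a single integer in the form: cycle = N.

cycle = 39

cycle 1: I1→DIV
cycle 2: I1 RO
cycle 10: I1 EX
cycle 11: I1 WR R2
cycle 12: I2→DIV
cycle 13: I2 RO; I3→INT
cycle 14: I4→MUL
cycle 21: I2 EX
cycle 22: I2 WR R0
cycle 23: I3 RO; I4 RO
cycle 24: I3 EX
cycle 25: I3 WR R4
cycle 26: I5→ADD
cycle 27: I4 EX; I5 RO
cycle 28: I4 WR R2
cycle 29: I5 EX
cycle 30: I5 WR R4
cycle 31: I6→ADD
cycle 32: I6 RO
cycle 34: I6 EX
cycle 35: I6 WR R1
cycle 36: I7→ADD
cycle 37: I7 RO
cycle 39: I7 EX
cycle 40: I7 WR R3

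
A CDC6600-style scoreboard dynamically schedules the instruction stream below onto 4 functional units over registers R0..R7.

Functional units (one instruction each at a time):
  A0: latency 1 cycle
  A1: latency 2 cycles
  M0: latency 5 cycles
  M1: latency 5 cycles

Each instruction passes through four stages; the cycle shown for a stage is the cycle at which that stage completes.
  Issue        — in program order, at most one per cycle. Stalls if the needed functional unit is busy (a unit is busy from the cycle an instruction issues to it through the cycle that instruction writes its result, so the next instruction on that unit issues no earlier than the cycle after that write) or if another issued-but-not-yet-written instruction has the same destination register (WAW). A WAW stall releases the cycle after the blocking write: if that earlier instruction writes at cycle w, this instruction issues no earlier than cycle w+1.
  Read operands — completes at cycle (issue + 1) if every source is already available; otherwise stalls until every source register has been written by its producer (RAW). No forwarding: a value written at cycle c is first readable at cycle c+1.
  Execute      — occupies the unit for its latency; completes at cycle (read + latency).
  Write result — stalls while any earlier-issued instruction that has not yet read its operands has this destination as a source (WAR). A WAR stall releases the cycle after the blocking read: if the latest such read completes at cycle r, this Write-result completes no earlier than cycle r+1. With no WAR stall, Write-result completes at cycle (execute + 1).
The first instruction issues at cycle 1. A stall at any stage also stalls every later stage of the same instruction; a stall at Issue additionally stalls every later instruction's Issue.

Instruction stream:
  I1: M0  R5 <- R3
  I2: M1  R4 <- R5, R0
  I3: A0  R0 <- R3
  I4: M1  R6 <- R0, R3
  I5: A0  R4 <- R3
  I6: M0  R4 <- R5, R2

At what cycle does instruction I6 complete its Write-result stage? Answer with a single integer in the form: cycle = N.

cycle = 28

1) issue 1, read 2, done 7, write 8
2) issue 2, read 9, done 14, write 15  <RAW R5: wait I1 write@8>
3) issue 3, read 4, done 5, write 10  <WAR R0: wait I2 read@9>
4) issue 16, read 17, done 22, write 23  <struct: M1 busy until I2 writes@15>
5) issue 17, read 18, done 19, write 20
6) issue 21, read 22, done 27, write 28  <WAW R4: wait I5 write@20>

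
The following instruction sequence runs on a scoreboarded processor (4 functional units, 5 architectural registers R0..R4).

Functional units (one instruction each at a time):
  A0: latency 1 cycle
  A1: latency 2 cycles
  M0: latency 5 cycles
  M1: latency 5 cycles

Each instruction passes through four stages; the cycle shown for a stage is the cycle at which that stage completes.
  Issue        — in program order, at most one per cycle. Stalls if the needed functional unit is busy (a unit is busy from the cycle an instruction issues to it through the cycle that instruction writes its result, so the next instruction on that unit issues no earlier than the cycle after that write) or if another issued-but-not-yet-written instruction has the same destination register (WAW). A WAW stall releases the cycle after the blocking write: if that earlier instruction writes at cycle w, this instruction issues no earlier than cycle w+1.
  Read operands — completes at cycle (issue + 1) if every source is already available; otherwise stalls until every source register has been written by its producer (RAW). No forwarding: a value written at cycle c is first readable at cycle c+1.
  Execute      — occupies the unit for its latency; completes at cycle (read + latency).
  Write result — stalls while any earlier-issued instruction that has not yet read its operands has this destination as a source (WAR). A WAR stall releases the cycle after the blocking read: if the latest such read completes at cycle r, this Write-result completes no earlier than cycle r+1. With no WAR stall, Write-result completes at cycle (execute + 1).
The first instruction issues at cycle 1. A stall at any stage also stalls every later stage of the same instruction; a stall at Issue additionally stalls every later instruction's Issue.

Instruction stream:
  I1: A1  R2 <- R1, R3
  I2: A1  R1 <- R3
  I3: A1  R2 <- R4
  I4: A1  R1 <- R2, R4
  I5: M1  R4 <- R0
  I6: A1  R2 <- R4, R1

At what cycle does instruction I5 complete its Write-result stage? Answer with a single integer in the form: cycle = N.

cycle 1: issue I1 (A1)
cycle 2: I1 read-ops
cycle 4: I1 finished on A1
cycle 5: I1→R2
cycle 6: issue I2 (A1)
cycle 7: I2 read-ops
cycle 9: I2 finished on A1
cycle 10: I2→R1
cycle 11: issue I3 (A1)
cycle 12: I3 read-ops
cycle 14: I3 finished on A1
cycle 15: I3→R2
cycle 16: issue I4 (A1)
cycle 17: I4 read-ops | issue I5 (M1)
cycle 18: I5 read-ops
cycle 19: I4 finished on A1
cycle 20: I4→R1
cycle 21: issue I6 (A1)
cycle 23: I5 finished on M1
cycle 24: I5→R4
cycle 25: I6 read-ops
cycle 27: I6 finished on A1
cycle 28: I6→R2

cycle = 24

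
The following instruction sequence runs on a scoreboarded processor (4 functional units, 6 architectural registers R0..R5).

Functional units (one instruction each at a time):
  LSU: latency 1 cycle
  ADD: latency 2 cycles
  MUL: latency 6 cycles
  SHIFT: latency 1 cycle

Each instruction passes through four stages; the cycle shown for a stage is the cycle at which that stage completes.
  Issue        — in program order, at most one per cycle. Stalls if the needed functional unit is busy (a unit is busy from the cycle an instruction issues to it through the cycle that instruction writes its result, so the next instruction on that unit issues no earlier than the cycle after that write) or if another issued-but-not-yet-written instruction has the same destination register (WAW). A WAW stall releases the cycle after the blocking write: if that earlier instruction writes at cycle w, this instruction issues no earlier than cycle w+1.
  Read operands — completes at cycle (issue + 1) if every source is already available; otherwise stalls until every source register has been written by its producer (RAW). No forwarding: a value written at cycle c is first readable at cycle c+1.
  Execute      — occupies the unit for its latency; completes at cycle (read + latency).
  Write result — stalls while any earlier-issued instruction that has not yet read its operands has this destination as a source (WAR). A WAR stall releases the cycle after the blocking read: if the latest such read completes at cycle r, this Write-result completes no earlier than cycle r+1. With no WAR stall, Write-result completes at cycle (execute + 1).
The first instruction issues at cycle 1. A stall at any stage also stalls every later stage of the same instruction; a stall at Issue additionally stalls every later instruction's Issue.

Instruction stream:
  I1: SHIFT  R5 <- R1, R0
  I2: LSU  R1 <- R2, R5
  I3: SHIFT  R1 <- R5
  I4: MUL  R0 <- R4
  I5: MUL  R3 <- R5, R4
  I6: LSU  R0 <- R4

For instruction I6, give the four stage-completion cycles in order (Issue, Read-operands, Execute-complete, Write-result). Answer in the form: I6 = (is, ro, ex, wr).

  I1 | 1 | 2 | 3 | 4
  I2 | 2 | 5 | 6 | 7   RAW R5: wait I1 write@4
  I3 | 8 | 9 | 10 | 11   WAW R1: wait I2 write@7
  I4 | 9 | 10 | 16 | 17
  I5 | 18 | 19 | 25 | 26   struct: MUL busy until I4 writes@17
  I6 | 19 | 20 | 21 | 22

I6 = (19, 20, 21, 22)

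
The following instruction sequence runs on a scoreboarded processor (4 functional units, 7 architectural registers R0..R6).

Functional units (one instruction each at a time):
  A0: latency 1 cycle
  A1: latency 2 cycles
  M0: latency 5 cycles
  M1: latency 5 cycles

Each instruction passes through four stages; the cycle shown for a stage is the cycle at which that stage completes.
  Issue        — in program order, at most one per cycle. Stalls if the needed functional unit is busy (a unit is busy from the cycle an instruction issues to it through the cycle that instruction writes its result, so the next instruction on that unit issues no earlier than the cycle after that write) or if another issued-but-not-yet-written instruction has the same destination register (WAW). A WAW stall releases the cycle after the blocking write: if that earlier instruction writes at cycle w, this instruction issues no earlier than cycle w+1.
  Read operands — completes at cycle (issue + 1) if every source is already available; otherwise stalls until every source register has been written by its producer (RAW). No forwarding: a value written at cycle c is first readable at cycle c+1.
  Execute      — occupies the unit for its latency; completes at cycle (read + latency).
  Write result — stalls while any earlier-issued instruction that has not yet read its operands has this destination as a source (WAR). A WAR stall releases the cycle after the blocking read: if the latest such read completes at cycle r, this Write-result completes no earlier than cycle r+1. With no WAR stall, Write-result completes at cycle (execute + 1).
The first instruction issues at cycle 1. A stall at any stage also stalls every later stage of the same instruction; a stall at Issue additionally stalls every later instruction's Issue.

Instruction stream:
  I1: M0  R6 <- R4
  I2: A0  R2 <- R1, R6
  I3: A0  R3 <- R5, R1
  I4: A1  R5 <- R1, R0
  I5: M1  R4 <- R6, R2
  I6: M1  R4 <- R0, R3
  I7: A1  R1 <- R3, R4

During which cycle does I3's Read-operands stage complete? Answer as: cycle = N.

cycle = 13

I1  is:1  ro:2  ex:7  wr:8
I2  is:2  ro:9  ex:10  wr:11  — RAW R6: wait I1 write@8
I3  is:12  ro:13  ex:14  wr:15  — struct: A0 busy until I2 writes@11
I4  is:13  ro:14  ex:16  wr:17
I5  is:14  ro:15  ex:20  wr:21
I6  is:22  ro:23  ex:28  wr:29  — struct: M1 busy until I5 writes@21
I7  is:23  ro:30  ex:32  wr:33  — RAW R4: wait I6 write@29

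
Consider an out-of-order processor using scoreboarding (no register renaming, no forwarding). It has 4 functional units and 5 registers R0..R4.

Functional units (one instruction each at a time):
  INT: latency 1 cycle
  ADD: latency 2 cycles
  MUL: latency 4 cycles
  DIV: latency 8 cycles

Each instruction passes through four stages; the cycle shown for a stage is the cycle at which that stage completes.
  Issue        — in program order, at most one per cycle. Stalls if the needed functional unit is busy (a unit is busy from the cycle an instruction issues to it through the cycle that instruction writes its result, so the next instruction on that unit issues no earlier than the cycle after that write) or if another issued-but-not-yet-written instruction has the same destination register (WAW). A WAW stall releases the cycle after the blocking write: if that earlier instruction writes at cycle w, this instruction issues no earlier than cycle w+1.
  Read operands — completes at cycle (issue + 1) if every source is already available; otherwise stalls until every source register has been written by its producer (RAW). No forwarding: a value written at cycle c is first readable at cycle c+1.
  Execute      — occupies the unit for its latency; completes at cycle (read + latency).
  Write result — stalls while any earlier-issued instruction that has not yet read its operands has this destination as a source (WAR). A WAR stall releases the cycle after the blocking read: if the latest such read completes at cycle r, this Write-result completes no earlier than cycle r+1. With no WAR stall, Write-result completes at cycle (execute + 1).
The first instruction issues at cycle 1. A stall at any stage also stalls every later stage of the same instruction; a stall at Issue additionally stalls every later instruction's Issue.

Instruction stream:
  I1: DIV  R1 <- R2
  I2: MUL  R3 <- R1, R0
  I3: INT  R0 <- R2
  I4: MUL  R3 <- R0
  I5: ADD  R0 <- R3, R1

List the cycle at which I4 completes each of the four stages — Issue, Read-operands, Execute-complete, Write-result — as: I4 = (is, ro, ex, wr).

c1: I1→DIV
c2: I1 RO; I2→MUL
c3: I3→INT
c4: I3 RO
c5: I3 EX
c10: I1 EX
c11: I1 WR R1
c12: I2 RO
c13: I3 WR R0
c16: I2 EX
c17: I2 WR R3
c18: I4→MUL
c19: I4 RO; I5→ADD
c23: I4 EX
c24: I4 WR R3
c25: I5 RO
c27: I5 EX
c28: I5 WR R0

I4 = (18, 19, 23, 24)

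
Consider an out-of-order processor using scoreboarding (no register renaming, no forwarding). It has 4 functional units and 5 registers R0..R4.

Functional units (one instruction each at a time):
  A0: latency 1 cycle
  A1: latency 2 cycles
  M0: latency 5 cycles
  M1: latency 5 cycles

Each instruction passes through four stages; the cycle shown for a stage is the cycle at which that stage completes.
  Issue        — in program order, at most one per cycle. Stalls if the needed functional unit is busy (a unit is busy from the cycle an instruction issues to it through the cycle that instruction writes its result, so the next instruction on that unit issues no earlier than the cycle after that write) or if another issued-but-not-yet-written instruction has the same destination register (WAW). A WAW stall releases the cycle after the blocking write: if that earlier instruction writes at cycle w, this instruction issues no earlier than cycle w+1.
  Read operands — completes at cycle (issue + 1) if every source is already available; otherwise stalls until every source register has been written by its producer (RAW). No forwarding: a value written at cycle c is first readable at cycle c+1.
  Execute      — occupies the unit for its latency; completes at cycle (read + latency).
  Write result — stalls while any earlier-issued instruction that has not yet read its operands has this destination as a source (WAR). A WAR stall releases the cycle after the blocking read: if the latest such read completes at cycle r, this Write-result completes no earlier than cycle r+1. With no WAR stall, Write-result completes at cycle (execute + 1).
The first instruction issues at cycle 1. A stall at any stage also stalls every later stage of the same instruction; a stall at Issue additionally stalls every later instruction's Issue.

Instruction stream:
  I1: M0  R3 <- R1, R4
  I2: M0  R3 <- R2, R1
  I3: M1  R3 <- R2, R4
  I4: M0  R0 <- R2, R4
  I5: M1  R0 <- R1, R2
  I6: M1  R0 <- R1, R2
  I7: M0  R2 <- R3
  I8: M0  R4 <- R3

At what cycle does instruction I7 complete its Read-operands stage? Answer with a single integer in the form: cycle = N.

cycle = 36

[1] I1→M0
[2] I1 RO
[7] I1 EX
[8] I1 WR R3
[9] I2→M0
[10] I2 RO
[15] I2 EX
[16] I2 WR R3
[17] I3→M1
[18] I3 RO · I4→M0
[19] I4 RO
[23] I3 EX
[24] I3 WR R3 · I4 EX
[25] I4 WR R0
[26] I5→M1
[27] I5 RO
[32] I5 EX
[33] I5 WR R0
[34] I6→M1
[35] I6 RO · I7→M0
[36] I7 RO
[40] I6 EX
[41] I6 WR R0 · I7 EX
[42] I7 WR R2
[43] I8→M0
[44] I8 RO
[49] I8 EX
[50] I8 WR R4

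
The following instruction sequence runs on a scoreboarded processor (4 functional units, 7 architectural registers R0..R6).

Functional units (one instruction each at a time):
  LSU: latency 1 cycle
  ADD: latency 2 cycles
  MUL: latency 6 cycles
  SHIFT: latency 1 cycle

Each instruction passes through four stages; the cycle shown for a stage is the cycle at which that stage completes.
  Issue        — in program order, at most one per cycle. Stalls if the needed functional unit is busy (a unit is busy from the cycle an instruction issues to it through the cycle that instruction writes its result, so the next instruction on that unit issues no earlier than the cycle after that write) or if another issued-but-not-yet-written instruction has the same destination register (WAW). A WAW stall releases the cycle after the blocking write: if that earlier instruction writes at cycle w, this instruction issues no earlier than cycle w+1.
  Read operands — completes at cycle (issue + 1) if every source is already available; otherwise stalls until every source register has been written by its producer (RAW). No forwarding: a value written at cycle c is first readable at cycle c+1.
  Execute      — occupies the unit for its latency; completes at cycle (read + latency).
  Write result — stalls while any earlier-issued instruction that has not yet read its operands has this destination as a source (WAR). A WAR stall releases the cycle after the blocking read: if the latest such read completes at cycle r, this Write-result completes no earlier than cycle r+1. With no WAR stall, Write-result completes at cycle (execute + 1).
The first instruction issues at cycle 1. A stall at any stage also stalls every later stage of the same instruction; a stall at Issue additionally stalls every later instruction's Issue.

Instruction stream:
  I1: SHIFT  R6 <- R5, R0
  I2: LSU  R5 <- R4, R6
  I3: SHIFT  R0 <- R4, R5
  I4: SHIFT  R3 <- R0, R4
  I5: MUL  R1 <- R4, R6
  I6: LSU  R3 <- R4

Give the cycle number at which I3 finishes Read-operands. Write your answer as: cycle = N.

cycle 1: I1 issues→SHIFT
cycle 2: I1 reads; I2 issues→LSU
cycle 3: I1 exec-done
cycle 4: I1 writes R6
cycle 5: I2 reads; I3 issues→SHIFT
cycle 6: I2 exec-done
cycle 7: I2 writes R5
cycle 8: I3 reads
cycle 9: I3 exec-done
cycle 10: I3 writes R0
cycle 11: I4 issues→SHIFT
cycle 12: I4 reads; I5 issues→MUL
cycle 13: I4 exec-done; I5 reads
cycle 14: I4 writes R3
cycle 15: I6 issues→LSU
cycle 16: I6 reads
cycle 17: I6 exec-done
cycle 18: I6 writes R3
cycle 19: I5 exec-done
cycle 20: I5 writes R1

cycle = 8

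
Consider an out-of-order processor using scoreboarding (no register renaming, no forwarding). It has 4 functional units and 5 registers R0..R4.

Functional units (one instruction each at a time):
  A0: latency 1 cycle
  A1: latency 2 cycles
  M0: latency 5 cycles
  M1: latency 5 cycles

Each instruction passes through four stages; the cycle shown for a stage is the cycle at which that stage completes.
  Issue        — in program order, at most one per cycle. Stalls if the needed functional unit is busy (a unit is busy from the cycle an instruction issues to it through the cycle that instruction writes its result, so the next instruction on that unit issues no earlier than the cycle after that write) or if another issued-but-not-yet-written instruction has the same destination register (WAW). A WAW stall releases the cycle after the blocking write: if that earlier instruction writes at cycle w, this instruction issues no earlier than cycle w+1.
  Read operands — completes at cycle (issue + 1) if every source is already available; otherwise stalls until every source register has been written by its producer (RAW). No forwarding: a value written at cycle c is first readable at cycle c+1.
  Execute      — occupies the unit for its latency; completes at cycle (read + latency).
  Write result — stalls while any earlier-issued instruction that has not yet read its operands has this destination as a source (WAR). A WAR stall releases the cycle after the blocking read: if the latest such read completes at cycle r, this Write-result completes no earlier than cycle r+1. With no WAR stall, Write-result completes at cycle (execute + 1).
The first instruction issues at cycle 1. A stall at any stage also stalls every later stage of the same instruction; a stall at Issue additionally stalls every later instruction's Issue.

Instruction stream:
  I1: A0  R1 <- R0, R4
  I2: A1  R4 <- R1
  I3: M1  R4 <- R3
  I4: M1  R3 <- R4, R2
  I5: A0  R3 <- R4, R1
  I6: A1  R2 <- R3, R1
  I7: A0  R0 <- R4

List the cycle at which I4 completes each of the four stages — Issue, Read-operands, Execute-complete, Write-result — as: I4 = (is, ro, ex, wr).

cycle 1: issue I1 (A0)
cycle 2: I1 read-ops; issue I2 (A1)
cycle 3: I1 finished on A0
cycle 4: I1→R1
cycle 5: I2 read-ops
cycle 7: I2 finished on A1
cycle 8: I2→R4
cycle 9: issue I3 (M1)
cycle 10: I3 read-ops
cycle 15: I3 finished on M1
cycle 16: I3→R4
cycle 17: issue I4 (M1)
cycle 18: I4 read-ops
cycle 23: I4 finished on M1
cycle 24: I4→R3
cycle 25: issue I5 (A0)
cycle 26: I5 read-ops; issue I6 (A1)
cycle 27: I5 finished on A0
cycle 28: I5→R3
cycle 29: I6 read-ops; issue I7 (A0)
cycle 30: I7 read-ops
cycle 31: I6 finished on A1; I7 finished on A0
cycle 32: I6→R2; I7→R0

I4 = (17, 18, 23, 24)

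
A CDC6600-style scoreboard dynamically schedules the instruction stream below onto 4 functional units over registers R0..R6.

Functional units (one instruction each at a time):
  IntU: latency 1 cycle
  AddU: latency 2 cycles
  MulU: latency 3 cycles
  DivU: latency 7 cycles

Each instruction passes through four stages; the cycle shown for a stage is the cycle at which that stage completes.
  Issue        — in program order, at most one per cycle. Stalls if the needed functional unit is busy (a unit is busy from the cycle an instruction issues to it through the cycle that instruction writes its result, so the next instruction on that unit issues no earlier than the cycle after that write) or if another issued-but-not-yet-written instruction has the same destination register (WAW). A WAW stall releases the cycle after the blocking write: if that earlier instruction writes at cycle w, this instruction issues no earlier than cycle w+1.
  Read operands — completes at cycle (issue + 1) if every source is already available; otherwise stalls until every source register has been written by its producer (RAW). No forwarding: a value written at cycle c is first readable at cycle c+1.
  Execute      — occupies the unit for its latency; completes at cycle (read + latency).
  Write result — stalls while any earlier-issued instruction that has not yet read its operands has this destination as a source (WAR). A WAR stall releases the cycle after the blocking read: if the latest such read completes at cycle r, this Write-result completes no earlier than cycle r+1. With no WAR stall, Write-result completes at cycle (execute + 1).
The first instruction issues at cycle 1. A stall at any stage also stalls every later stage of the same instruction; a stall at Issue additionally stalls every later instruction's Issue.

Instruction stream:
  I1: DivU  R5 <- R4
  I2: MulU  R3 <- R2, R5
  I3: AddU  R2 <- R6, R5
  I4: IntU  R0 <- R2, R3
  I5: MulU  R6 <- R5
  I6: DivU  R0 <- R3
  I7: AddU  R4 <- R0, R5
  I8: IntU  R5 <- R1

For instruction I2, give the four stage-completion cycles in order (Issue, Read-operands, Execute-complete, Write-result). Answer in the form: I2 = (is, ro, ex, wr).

cycle 1: I1 dispatched to DivU
cycle 2: I1 operands ready; I2 dispatched to MulU
cycle 3: I3 dispatched to AddU
cycle 4: I4 dispatched to IntU
cycle 9: I1 complete
cycle 10: R5←I1
cycle 11: I2 operands ready; I3 operands ready
cycle 13: I3 complete
cycle 14: I2 complete; R2←I3
cycle 15: R3←I2
cycle 16: I4 operands ready; I5 dispatched to MulU
cycle 17: I4 complete; I5 operands ready
cycle 18: R0←I4
cycle 19: I6 dispatched to DivU
cycle 20: I5 complete; I6 operands ready; I7 dispatched to AddU
cycle 21: R6←I5; I8 dispatched to IntU
cycle 22: I8 operands ready
cycle 23: I8 complete
cycle 27: I6 complete
cycle 28: R0←I6
cycle 29: I7 operands ready
cycle 30: R5←I8
cycle 31: I7 complete
cycle 32: R4←I7

I2 = (2, 11, 14, 15)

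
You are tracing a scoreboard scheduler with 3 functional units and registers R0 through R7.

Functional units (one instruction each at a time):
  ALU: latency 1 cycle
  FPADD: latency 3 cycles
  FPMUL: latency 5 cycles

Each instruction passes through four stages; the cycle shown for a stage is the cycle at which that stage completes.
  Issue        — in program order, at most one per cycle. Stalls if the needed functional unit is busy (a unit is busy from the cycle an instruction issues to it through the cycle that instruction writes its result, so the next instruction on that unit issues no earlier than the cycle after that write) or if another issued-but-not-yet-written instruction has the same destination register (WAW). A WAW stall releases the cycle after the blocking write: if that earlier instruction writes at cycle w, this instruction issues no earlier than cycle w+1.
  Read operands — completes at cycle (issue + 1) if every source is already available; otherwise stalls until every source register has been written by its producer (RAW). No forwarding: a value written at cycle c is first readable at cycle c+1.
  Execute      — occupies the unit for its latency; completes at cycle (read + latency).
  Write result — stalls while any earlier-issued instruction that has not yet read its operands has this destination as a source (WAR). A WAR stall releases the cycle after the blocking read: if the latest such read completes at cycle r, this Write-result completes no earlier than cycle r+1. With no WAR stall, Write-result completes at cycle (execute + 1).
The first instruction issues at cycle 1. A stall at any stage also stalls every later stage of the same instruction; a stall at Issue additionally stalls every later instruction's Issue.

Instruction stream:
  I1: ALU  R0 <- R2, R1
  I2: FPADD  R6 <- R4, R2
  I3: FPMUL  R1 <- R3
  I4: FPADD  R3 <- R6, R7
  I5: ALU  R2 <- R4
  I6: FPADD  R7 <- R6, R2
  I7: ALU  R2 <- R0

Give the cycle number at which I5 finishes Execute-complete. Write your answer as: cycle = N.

t=1  issue I1 (ALU)
t=2  I1 read-ops; issue I2 (FPADD)
t=3  I1 finished on ALU; I2 read-ops; issue I3 (FPMUL)
t=4  I1→R0; I3 read-ops
t=6  I2 finished on FPADD
t=7  I2→R6
t=8  issue I4 (FPADD)
t=9  I3 finished on FPMUL; I4 read-ops; issue I5 (ALU)
t=10  I3→R1; I5 read-ops
t=11  I5 finished on ALU
t=12  I4 finished on FPADD; I5→R2
t=13  I4→R3
t=14  issue I6 (FPADD)
t=15  I6 read-ops; issue I7 (ALU)
t=16  I7 read-ops
t=17  I7 finished on ALU
t=18  I6 finished on FPADD; I7→R2
t=19  I6→R7

cycle = 11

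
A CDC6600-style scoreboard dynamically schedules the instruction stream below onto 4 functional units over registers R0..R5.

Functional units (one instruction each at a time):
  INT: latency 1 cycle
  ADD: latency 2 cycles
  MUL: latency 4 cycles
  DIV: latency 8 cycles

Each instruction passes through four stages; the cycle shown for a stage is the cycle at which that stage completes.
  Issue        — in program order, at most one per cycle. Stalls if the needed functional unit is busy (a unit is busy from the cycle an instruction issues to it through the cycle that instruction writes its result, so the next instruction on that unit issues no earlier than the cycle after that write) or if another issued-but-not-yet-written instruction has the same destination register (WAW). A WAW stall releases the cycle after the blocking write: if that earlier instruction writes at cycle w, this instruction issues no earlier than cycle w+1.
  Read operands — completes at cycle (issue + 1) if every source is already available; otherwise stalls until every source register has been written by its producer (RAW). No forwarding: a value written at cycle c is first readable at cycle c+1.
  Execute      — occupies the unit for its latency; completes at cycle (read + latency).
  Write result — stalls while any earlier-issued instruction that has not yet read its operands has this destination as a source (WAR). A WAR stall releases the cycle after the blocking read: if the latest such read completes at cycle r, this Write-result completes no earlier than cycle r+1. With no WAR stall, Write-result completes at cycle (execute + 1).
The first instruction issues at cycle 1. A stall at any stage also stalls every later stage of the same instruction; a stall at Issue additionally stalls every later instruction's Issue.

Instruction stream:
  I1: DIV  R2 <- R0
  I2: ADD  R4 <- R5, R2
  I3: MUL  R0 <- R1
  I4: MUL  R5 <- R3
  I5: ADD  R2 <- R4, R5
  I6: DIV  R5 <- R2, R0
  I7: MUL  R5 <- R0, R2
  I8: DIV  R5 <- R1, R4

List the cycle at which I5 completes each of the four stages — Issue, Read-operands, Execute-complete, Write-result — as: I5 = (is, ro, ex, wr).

  I1 | 1 | 2 | 10 | 11
  I2 | 2 | 12 | 14 | 15   RAW R2: wait I1 write@11
  I3 | 3 | 4 | 8 | 9
  I4 | 10 | 11 | 15 | 16   struct: MUL busy until I3 writes@9
  I5 | 16 | 17 | 19 | 20   struct: ADD busy until I2 writes@15
  I6 | 17 | 21 | 29 | 30   RAW R2: wait I5 write@20
  I7 | 31 | 32 | 36 | 37   WAW R5: wait I6 write@30
  I8 | 38 | 39 | 47 | 48   WAW R5: wait I7 write@37

I5 = (16, 17, 19, 20)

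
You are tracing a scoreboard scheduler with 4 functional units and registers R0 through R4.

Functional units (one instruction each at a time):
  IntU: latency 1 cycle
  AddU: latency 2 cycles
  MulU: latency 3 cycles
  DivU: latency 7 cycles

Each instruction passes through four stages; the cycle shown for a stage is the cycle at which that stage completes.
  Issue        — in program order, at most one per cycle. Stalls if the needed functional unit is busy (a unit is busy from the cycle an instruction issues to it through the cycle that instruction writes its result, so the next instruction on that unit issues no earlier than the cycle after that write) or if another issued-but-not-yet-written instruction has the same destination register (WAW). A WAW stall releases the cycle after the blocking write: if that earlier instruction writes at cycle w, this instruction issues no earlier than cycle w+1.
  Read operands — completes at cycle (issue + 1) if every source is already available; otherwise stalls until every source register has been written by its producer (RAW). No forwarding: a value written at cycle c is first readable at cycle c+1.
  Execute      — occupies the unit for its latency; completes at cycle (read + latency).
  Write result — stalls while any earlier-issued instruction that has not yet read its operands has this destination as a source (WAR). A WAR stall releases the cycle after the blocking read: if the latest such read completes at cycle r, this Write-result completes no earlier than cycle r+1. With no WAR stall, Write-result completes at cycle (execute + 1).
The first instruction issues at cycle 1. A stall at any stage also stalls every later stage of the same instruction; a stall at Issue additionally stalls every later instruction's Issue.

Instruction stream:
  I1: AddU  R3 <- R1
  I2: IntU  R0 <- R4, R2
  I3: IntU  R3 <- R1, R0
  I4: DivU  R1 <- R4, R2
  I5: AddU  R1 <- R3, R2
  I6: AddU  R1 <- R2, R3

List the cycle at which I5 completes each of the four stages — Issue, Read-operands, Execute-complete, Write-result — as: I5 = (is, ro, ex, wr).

[I1] 1/2/4/5
[I2] 2/3/4/5
[I3] 6/7/8/9  (struct: IntU busy until I2 writes@5)
[I4] 7/8/15/16
[I5] 17/18/20/21  (WAW R1: wait I4 write@16)
[I6] 22/23/25/26  (struct: AddU busy until I5 writes@21)

I5 = (17, 18, 20, 21)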